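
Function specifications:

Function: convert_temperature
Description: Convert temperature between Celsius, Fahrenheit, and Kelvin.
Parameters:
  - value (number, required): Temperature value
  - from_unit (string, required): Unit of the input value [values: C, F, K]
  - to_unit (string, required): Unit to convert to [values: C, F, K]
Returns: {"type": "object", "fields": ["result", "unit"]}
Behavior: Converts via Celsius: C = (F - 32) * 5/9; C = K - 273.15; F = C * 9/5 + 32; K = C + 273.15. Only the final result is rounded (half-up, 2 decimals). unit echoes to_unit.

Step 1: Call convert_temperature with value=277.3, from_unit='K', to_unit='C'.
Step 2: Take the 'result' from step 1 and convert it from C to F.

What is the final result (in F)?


Step 1: convert_temperature(value=277.3, from_unit=K, to_unit=C)
  To C: 277.3 - 273.15 = 4.15
  Target is C: 4.15
  Round to 2 decimals: 4.15
  -> result = 4.15 C
Step 2: convert_temperature(value=4.15, from_unit=C, to_unit=F)
  Input already in C: 4.15
  To F: 4.15 * 9/5 + 32 = 39.47
  Round to 2 decimals: 39.47
  -> result = 39.47 F
39.47 F


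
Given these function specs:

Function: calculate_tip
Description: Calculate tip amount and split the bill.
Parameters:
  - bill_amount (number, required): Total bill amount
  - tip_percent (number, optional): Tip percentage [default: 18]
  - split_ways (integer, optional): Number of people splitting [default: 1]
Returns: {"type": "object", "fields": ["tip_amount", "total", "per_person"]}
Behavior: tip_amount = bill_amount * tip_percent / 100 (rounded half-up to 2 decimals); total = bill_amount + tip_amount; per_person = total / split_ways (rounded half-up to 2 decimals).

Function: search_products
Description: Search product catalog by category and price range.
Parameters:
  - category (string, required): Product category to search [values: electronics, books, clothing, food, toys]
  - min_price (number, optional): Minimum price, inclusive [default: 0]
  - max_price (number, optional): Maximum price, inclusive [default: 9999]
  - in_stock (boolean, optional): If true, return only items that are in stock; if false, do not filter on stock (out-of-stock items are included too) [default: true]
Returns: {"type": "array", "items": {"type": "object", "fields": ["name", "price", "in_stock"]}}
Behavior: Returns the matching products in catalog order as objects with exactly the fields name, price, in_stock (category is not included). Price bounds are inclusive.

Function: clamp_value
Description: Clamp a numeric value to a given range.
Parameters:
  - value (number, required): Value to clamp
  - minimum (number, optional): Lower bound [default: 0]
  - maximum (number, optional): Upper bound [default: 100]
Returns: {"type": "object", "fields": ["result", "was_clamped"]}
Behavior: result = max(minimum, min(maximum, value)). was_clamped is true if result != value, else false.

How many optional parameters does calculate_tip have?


Parameters of calculate_tip: bill_amount (required), tip_percent (optional), split_ways (optional)
Optional count:
2


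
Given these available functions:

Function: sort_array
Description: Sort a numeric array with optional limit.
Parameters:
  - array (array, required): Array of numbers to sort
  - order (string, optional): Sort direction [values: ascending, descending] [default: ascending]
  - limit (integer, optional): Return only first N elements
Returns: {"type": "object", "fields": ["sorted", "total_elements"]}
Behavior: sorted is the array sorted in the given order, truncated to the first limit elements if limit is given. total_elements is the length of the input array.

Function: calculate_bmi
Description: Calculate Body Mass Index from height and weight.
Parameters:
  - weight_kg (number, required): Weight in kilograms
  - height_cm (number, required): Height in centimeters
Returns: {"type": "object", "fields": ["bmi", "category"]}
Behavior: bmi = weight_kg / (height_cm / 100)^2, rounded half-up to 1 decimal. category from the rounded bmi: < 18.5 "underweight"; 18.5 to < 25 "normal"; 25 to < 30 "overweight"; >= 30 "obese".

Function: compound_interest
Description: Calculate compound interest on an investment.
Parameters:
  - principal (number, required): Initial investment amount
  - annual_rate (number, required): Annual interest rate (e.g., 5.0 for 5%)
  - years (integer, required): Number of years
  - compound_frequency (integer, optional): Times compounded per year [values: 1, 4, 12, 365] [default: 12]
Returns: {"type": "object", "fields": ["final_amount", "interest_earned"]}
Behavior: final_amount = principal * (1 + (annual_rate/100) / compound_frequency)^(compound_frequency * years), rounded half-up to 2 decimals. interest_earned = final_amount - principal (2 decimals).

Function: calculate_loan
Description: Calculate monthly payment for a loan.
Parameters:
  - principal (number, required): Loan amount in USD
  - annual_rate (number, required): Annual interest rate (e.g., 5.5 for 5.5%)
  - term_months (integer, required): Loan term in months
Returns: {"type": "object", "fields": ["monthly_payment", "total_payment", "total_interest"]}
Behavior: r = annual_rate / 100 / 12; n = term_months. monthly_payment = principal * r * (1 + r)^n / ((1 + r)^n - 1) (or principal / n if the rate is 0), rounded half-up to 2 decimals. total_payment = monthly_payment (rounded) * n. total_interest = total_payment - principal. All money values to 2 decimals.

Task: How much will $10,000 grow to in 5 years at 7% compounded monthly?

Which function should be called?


The task needs a function whose description is: Calculate compound interest on an investment.
compound_interest


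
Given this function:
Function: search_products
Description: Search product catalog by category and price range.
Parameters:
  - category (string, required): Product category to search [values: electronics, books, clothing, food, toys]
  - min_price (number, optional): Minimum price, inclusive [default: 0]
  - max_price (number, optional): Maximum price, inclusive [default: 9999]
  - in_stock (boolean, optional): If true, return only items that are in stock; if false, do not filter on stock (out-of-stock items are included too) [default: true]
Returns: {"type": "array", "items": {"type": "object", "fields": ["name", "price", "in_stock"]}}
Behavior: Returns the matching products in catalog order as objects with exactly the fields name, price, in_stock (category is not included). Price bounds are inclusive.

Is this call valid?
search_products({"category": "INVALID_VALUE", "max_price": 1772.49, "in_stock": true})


Checking parameter values...
Parameter 'category' has value 'INVALID_VALUE' not in allowed: electronics, books, clothing, food, toys
Invalid - 'category' must be one of electronics, books, clothing, food, toys


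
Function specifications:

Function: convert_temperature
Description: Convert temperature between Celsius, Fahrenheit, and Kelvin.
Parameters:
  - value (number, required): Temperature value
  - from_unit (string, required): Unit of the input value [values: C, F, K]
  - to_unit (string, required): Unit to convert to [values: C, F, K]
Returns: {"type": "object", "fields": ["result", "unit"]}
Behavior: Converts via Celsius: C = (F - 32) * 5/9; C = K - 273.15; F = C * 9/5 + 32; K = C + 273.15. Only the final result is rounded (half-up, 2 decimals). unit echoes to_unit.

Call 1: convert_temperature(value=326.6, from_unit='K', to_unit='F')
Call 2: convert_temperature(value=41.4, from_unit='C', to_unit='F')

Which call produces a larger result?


Call 1:
  To C: 326.6 - 273.15 = 53.45
  To F: 53.45 * 9/5 + 32 = 128.21
  Round to 2 decimals: 128.21
  -> 128.21 F
Call 2:
  Input already in C: 41.4
  To F: 41.4 * 9/5 + 32 = 106.52
  Round to 2 decimals: 106.52
  -> 106.52 F
Call 1 (128.21 F)


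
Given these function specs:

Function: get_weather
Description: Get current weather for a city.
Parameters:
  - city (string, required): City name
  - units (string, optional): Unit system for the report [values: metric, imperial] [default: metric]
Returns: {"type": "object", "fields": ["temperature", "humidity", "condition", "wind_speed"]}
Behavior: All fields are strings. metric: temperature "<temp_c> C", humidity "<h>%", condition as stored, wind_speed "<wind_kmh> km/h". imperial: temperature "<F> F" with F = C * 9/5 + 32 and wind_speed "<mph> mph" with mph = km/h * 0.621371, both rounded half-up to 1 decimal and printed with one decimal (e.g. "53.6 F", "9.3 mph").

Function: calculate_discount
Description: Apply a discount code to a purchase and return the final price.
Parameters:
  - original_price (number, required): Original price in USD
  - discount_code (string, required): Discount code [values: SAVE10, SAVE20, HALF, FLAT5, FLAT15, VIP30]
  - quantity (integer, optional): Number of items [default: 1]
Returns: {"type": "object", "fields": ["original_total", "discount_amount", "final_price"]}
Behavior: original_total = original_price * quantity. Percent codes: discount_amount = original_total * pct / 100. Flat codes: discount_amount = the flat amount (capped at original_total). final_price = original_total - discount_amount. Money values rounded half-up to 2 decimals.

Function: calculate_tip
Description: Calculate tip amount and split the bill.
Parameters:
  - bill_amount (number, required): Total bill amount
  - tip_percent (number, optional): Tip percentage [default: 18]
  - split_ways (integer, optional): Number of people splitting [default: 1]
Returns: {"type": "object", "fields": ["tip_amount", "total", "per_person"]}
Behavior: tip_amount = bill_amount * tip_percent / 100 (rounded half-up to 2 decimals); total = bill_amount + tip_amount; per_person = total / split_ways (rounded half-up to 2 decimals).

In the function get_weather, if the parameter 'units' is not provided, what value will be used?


The get_weather spec declares:
  - units (string, optional): Unit system for the report [values: metric, imperial] [default: metric]
Default:
metric


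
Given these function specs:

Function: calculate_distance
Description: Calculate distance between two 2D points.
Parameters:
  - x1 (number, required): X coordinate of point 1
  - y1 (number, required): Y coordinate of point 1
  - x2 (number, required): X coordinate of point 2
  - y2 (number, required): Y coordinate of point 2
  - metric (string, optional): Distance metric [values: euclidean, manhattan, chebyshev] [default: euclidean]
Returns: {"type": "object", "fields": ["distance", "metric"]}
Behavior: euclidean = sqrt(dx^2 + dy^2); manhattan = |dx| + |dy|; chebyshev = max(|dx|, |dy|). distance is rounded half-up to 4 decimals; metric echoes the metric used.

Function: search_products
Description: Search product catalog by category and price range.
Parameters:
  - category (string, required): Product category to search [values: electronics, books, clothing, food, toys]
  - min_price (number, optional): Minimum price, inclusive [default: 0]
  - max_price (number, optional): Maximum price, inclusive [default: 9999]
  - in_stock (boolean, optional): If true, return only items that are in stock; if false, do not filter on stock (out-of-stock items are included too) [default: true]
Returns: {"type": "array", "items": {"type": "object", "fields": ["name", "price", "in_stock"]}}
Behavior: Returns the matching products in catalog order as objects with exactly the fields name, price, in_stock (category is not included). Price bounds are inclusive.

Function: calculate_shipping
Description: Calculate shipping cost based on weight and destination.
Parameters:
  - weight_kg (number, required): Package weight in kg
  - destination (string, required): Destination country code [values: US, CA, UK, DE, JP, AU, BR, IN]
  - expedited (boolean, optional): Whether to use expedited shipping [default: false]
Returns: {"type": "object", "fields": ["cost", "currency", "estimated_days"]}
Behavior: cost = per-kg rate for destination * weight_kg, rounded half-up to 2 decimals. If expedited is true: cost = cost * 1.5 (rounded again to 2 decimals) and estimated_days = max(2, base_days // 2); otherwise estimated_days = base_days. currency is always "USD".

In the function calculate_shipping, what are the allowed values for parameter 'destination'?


The calculate_shipping spec declares:
  - destination (string, required): Destination country code [values: US, CA, UK, DE, JP, AU, BR, IN]
Allowed values:
US, CA, UK, DE, JP, AU, BR, IN


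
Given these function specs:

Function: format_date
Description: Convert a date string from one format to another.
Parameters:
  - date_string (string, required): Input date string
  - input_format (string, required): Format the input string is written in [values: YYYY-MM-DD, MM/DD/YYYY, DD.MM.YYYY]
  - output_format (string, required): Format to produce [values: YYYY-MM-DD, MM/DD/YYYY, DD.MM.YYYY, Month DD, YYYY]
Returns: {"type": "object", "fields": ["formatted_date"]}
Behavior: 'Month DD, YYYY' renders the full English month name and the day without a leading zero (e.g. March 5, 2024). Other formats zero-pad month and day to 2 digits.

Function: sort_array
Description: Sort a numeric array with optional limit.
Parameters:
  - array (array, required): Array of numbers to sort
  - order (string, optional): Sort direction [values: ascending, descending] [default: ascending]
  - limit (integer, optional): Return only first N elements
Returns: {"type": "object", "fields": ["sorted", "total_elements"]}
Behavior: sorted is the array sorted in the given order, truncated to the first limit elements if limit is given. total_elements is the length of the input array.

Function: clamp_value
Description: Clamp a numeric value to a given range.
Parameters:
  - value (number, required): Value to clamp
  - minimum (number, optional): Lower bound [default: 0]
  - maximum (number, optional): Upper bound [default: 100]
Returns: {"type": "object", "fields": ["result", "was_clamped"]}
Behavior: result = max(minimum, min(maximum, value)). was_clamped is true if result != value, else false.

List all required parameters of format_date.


Parameters of format_date and their required/optional flag:
  date_string: required
  input_format: required
  output_format: required
date_string, input_format, output_format


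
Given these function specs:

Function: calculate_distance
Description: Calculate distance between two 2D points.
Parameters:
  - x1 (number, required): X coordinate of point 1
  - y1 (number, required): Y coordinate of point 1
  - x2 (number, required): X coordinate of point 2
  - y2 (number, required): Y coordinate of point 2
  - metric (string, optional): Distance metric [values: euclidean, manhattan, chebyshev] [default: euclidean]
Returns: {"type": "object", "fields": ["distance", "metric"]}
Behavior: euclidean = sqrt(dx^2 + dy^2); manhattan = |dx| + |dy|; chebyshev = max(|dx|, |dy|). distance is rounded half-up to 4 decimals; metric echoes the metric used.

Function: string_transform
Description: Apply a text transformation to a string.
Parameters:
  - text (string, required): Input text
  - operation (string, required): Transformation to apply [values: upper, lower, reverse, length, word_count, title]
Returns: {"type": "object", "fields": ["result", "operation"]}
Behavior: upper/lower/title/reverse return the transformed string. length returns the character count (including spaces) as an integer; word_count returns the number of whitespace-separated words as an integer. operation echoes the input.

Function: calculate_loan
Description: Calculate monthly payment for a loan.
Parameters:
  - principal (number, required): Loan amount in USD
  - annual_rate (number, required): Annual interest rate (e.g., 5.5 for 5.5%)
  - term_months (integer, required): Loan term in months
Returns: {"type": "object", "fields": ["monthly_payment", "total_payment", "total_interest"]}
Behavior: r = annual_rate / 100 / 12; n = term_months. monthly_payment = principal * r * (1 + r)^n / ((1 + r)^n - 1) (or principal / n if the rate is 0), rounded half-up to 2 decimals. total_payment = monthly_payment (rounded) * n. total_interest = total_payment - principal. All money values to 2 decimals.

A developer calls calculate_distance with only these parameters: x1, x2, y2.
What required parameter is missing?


Required parameters: x1, y1, x2, y2
Provided: x1, x2, y2
Missing: y1
y1


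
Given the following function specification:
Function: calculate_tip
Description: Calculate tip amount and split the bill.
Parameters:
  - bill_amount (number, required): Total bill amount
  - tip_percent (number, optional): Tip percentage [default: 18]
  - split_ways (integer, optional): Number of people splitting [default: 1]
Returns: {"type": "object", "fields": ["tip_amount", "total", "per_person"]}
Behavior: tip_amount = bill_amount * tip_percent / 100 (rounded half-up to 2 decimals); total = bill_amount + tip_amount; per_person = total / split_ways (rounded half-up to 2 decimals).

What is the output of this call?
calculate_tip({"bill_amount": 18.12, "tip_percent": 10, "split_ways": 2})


tip_amount = 18.12 * 10/100 = 1.812 -> 1.81
total = 18.12 + 1.81 = 19.93
per_person = 19.93 / 2 = 9.965 -> 9.97
Output:
{"tip_amount": 1.81, "total": 19.93, "per_person": 9.97}


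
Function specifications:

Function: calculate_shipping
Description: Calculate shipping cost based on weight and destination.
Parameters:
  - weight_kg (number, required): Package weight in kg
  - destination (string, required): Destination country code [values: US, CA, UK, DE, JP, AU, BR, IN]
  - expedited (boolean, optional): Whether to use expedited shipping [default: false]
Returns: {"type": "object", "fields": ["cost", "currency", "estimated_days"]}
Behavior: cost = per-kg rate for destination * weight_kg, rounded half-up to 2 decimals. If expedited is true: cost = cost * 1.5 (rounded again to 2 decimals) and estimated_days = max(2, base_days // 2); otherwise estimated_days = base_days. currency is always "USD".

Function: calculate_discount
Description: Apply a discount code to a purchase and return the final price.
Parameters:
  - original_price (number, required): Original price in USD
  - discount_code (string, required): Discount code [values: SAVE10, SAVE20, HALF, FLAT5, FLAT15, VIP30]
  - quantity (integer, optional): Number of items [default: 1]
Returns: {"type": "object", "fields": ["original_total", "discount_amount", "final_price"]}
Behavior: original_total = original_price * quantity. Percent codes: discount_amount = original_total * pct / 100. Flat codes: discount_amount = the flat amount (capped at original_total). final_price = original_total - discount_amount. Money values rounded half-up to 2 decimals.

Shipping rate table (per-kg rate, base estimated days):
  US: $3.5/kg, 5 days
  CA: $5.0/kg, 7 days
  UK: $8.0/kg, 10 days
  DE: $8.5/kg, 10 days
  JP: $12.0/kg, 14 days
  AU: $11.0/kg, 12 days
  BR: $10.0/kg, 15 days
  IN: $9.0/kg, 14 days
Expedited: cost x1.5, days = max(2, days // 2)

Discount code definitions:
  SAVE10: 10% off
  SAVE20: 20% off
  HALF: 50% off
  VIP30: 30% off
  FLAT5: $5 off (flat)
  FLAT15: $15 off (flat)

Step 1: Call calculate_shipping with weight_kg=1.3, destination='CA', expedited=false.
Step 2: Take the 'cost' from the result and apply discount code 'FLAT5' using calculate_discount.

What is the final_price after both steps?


Step 1: calculate_shipping(weight_kg=1.3, destination=CA, expedited=false)
  Rate for CA: $5.0/kg, base 7 days
  cost = 5.0 * 1.3 = 6.5 -> 6.50
  expedited not set/false: estimated_days = 7
  -> cost = 6.50 USD
Step 2: calculate_discount(original_price=6.5, discount_code=FLAT5, quantity=1)
  original_total = 6.5 * 1 = 6.50
  FLAT5 = $5 flat: discount_amount = min(5.00, 6.50) = 5.00
  final_price = 6.50 - 5.00 = 1.50
  -> final_price = 1.50
$1.50


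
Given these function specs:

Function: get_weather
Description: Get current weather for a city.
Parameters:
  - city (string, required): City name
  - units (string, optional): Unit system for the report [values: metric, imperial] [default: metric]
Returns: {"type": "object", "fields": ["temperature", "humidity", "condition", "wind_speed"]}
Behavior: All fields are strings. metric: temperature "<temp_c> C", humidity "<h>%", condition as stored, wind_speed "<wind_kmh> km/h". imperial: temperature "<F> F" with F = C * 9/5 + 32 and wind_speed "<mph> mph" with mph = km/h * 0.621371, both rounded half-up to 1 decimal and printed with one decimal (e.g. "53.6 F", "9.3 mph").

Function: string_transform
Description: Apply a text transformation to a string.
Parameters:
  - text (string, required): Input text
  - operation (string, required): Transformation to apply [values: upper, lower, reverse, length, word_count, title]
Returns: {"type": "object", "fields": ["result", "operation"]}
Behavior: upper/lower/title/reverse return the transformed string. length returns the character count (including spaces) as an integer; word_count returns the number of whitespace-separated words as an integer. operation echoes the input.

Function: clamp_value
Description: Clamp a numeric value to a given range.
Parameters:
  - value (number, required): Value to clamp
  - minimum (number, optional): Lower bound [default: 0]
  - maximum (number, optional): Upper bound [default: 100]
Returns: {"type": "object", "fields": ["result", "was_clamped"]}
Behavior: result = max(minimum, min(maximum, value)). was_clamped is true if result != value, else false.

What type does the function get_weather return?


The get_weather spec declares Returns: {"type": "object", "fields": ["temperature", "humidity", "condition", "wind_speed"]}
Type:
object


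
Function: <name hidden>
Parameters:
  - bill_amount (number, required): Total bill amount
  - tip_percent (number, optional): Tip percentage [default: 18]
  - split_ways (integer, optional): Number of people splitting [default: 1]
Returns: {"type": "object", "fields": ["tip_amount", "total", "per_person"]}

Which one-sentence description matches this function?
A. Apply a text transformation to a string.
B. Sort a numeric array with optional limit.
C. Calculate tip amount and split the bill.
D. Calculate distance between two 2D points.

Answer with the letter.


Parameters bill_amount, tip_percent, split_ways and return ["tip_amount", "total", "per_person"] fit: Calculate tip amount and split the bill.
C


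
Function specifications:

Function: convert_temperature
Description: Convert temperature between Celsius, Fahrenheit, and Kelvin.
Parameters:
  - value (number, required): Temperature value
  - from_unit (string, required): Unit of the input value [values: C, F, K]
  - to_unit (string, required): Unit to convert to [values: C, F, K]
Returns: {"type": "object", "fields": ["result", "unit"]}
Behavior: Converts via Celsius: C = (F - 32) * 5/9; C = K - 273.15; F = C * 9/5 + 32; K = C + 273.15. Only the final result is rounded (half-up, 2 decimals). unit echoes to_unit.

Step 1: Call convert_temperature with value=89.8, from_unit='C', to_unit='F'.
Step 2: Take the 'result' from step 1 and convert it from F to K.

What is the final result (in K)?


Step 1: convert_temperature(value=89.8, from_unit=C, to_unit=F)
  Input already in C: 89.8
  To F: 89.8 * 9/5 + 32 = 193.64
  Round to 2 decimals: 193.64
  -> result = 193.64 F
Step 2: convert_temperature(value=193.64, from_unit=F, to_unit=K)
  To C: (193.64 - 32) * 5/9 = 89.8
  To K: 89.8 + 273.15 = 362.95
  Round to 2 decimals: 362.95
  -> result = 362.95 K
362.95 K


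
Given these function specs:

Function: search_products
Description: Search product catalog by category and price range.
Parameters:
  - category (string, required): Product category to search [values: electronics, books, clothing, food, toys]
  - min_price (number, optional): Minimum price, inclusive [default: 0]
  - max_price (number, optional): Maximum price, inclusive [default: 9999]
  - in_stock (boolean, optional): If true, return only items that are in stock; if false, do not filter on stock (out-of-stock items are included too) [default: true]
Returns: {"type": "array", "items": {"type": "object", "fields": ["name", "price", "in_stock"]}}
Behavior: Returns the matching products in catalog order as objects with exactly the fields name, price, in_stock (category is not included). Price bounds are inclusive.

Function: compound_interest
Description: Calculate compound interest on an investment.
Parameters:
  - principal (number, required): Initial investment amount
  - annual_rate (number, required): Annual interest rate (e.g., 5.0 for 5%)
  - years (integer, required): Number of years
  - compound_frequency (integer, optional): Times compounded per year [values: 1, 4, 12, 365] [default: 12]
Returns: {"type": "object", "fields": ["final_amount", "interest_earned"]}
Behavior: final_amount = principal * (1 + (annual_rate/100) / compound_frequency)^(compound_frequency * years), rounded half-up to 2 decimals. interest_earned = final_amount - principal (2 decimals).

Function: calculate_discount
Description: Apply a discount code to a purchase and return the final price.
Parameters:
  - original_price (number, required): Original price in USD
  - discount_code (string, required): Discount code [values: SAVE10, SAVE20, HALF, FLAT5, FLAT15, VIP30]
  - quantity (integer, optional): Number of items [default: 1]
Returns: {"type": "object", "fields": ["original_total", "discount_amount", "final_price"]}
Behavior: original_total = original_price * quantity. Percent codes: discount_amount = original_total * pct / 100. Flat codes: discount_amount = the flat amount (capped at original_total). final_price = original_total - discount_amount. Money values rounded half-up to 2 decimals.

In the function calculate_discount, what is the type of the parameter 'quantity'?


The calculate_discount spec declares:
  - quantity (integer, optional): Number of items [default: 1]
Type:
integer


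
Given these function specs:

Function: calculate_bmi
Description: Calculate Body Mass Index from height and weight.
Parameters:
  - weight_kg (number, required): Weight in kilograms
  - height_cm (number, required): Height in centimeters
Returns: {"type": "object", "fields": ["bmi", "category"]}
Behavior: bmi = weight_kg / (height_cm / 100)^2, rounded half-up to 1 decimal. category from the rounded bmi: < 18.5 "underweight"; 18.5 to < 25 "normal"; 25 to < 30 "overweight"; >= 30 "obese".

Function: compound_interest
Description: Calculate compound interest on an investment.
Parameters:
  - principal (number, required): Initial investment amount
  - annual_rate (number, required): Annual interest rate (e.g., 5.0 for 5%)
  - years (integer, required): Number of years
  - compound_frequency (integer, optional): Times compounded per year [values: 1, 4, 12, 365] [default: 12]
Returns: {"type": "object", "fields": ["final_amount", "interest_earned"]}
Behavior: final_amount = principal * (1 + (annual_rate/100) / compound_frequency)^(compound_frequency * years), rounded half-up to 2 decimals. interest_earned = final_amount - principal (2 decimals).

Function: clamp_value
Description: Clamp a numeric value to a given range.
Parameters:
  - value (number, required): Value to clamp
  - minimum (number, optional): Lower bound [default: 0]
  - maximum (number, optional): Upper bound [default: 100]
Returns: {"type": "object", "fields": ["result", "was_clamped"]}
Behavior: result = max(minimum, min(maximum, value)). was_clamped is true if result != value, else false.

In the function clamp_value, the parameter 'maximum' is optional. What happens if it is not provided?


The clamp_value spec declares:
  - maximum (number, optional): Upper bound [default: 100]
It defaults to 100


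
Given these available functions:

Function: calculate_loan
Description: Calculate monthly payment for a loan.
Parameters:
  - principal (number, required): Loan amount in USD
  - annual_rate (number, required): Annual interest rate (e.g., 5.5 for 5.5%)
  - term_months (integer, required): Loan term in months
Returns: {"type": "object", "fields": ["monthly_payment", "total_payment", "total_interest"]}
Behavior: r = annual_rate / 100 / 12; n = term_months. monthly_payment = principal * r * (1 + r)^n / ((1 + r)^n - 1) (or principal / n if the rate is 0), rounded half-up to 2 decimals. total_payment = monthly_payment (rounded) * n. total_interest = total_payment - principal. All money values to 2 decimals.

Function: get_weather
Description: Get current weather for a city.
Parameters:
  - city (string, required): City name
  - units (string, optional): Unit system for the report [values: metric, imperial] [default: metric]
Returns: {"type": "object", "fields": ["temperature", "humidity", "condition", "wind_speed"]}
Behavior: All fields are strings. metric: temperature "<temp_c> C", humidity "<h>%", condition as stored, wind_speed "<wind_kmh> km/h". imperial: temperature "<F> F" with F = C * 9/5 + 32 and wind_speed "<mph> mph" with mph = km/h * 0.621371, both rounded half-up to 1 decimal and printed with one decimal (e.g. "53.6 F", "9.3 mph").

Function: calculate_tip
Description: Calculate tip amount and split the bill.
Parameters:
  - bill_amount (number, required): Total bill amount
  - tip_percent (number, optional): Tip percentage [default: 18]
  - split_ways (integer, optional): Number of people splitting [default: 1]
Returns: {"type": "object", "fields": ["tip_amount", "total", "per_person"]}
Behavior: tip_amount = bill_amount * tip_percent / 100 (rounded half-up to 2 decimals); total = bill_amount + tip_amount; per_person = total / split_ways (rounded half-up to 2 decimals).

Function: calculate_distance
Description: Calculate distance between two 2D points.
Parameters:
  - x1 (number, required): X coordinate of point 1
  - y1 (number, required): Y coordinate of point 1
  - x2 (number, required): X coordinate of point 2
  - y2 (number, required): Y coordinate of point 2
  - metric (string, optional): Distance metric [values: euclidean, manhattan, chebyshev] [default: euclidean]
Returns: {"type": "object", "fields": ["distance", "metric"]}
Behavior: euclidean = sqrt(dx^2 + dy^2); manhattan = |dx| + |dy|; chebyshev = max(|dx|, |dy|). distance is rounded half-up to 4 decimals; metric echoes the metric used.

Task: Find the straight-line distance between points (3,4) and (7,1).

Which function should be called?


The task needs a function whose description is: Calculate distance between two 2D points.
calculate_distance


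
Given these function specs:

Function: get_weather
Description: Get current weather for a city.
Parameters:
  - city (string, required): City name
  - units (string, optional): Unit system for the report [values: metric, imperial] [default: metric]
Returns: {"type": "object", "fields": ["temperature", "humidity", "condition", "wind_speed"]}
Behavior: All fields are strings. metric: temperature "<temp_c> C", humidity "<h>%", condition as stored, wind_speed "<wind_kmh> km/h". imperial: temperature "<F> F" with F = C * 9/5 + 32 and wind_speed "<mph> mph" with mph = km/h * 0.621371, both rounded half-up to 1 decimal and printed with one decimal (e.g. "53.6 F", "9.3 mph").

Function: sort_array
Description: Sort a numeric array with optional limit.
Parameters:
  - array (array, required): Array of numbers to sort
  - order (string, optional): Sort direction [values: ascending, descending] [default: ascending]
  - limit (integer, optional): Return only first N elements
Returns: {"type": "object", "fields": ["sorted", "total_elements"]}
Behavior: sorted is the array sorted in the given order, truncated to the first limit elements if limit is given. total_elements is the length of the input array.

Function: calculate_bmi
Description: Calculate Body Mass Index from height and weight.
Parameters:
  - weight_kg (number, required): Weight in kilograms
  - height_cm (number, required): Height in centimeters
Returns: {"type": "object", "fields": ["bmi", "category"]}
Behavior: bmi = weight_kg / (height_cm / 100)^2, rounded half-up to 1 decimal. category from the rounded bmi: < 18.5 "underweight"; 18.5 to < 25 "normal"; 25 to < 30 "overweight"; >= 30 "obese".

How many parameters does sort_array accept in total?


Parameters of sort_array: array (required), order (optional), limit (optional)
Total:
3


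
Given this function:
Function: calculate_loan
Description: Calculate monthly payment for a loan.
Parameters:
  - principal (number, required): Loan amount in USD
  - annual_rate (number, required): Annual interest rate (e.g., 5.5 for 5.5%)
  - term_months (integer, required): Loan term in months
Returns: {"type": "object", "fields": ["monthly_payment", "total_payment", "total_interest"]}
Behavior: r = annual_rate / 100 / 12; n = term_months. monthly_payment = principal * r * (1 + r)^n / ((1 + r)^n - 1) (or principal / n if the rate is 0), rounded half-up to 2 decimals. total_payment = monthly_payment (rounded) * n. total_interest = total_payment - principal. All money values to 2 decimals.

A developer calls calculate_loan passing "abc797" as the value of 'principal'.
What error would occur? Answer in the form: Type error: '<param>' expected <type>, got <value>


Spec: 'principal' is declared as number; "abc797" is a string.
Type error: 'principal' expected number, got "abc797"


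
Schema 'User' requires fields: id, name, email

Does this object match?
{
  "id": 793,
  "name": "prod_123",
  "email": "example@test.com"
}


Checking required fields... All present.
Valid - all required fields present


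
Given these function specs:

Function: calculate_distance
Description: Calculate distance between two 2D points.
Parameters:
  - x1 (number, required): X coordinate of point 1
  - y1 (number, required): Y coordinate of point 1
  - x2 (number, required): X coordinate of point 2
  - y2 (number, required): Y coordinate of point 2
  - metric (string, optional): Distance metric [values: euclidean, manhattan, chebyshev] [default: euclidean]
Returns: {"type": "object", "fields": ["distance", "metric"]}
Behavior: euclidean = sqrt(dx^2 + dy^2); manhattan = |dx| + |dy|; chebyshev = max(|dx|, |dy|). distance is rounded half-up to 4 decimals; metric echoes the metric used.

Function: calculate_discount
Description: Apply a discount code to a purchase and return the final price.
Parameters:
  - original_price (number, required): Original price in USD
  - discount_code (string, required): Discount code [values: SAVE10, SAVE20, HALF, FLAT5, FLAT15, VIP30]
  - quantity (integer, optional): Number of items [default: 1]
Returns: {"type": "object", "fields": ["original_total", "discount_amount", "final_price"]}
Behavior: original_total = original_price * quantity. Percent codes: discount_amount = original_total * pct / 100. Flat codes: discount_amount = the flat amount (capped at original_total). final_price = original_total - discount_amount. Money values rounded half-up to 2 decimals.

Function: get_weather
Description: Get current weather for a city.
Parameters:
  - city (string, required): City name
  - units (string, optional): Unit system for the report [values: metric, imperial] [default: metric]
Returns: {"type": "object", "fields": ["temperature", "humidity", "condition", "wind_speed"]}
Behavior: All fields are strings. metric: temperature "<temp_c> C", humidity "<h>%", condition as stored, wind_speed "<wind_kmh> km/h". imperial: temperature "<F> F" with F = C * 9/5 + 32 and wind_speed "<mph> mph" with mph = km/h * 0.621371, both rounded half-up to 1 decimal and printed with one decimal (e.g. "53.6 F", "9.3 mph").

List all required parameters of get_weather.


Parameters of get_weather and their required/optional flag:
  city: required
  units: optional
city


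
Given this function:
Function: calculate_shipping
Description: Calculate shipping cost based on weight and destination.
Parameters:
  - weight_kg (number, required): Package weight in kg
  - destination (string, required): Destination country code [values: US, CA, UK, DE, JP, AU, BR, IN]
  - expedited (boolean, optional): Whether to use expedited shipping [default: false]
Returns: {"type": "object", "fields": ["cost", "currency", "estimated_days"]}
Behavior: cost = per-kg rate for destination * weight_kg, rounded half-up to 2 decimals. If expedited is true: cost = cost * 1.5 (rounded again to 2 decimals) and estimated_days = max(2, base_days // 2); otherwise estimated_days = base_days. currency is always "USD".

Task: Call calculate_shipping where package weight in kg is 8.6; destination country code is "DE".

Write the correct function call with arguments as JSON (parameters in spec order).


Mapping each described value to its parameter name:
  'Package weight in kg' -> weight_kg = 8.6
  'Destination country code' -> destination = "DE"
calculate_shipping({"weight_kg": 8.6, "destination": "DE"})


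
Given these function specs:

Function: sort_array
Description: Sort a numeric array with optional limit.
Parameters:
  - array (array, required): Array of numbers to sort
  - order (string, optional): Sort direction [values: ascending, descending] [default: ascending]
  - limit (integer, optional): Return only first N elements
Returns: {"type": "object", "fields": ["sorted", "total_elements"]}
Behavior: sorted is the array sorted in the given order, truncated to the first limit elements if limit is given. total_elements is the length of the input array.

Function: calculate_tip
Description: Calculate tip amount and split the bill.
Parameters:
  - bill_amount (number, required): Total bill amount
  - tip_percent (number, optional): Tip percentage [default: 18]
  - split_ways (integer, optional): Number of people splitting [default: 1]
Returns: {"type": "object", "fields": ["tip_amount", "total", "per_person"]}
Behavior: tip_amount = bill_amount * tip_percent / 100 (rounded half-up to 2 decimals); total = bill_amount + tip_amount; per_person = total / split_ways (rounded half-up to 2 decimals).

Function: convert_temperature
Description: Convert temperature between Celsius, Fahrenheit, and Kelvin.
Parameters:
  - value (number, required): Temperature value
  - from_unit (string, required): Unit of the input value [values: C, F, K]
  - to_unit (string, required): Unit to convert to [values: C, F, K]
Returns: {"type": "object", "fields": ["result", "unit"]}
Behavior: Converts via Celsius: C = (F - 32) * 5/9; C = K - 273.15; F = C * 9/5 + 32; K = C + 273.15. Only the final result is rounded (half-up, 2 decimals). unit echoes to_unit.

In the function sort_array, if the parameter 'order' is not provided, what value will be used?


The sort_array spec declares:
  - order (string, optional): Sort direction [values: ascending, descending] [default: ascending]
Default:
ascending


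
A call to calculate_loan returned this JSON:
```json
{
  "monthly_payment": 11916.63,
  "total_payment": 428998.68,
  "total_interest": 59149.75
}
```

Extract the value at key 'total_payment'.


428998.68


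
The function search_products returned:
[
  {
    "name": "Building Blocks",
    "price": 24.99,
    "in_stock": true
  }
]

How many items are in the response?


Items: Building Blocks
1


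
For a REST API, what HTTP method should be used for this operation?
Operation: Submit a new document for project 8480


GET = read, POST = create, PUT = update/replace, DELETE = remove
This operation is a create.
POST


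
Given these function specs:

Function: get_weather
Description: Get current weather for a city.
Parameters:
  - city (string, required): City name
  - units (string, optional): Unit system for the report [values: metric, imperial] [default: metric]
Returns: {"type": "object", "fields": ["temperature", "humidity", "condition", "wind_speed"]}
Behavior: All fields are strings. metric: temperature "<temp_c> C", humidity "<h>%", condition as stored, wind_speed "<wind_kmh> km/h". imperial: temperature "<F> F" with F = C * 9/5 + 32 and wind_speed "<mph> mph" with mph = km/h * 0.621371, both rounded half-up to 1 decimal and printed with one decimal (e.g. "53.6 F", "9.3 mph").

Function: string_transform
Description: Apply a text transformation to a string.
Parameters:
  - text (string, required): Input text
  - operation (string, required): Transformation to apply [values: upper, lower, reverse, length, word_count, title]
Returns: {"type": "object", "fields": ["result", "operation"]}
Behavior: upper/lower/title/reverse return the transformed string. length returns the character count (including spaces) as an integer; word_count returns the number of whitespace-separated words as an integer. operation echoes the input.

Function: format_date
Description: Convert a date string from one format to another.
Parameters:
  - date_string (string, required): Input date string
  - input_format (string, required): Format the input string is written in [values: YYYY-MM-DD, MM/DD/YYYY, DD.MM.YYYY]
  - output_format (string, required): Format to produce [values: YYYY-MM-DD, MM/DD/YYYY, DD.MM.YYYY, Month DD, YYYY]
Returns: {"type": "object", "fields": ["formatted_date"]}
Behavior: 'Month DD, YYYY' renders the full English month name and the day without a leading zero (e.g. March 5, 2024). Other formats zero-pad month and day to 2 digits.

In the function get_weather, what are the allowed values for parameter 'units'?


The get_weather spec declares:
  - units (string, optional): Unit system for the report [values: metric, imperial] [default: metric]
Allowed values:
metric, imperial
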